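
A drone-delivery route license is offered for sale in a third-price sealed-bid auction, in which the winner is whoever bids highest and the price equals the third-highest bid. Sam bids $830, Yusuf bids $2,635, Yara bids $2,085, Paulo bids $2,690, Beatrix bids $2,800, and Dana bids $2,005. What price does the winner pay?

Bids in descending order: Beatrix $2,800 > Paulo $2,690 > Yusuf $2,635 > Yara $2,085 > Dana $2,005 > Sam $830.
Beatrix is the highest bidder, so Beatrix wins.
Under the third-price rule, the price is the third-highest bid: $2,635.

Price paid: $2,635.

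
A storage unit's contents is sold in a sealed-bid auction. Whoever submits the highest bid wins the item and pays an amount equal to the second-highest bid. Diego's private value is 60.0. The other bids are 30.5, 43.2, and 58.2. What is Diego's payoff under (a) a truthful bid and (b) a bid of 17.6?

The highest competing bid is 58.2.
Bidding truthfully at 60.0: Diego has the top bid, wins, and pays the second-highest bid 58.2. Payoff = 60.0 − 58.2 = 1.8.
Bidding 17.6: the top bid is 58.2 (a rival), so Diego loses. Payoff = 0.0.
Deviating from a truthful bid can only lose payoff in a second-price auction — never gain.

(a) 1.8  (b) 0.0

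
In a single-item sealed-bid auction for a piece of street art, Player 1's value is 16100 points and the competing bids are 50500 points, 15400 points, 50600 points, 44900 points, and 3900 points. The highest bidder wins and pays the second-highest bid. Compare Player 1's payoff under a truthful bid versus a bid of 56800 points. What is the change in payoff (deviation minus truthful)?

The highest competing bid is 50600 points.
Bidding truthfully at 16100 points: the top bid is 50600 points (a rival), so Player 1 loses. Payoff = 0 points.
Bidding 56800 points: Player 1 has the top bid, wins, and pays the second-highest bid 50600 points. Payoff = 16100 points − 50600 points = -34500 points.
Change = -34500 points − 0 points = -34500 points.

Change in payoff: -34500 points.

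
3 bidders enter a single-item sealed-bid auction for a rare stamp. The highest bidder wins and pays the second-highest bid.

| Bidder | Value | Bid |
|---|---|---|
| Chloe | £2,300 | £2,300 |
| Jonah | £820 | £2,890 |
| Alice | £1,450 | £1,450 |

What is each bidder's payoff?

Chloe £0, Jonah -£1,480, Alice £0.

Ordered from highest: Jonah £2,890 > Chloe £2,300 > Alice £1,450.
Jonah has the top bid and wins; the price is the second-highest bid, £2,300.
Jonah's payoff = £820 − £2,300 = -£1,480. All other bidders lose, so their payoff is 0.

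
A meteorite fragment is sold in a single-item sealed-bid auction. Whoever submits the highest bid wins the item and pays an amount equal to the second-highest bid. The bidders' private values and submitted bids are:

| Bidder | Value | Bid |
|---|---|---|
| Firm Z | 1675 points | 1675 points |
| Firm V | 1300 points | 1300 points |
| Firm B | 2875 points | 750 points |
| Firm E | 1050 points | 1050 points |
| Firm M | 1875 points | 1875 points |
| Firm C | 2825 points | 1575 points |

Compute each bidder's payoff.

Firm Z 0 points, Firm V 0 points, Firm B 0 points, Firm E 0 points, Firm M 200 points, Firm C 0 points.

Bids in descending order: Firm M 1875 points; Firm Z 1675 points; Firm C 1575 points; Firm V 1300 points; Firm E 1050 points; Firm B 750 points.
Firm M has the top bid and wins; the price is the second-highest bid, 1675 points.
Firm M's payoff = 1875 points − 1675 points = 200 points. All other bidders lose, so their payoff is 0.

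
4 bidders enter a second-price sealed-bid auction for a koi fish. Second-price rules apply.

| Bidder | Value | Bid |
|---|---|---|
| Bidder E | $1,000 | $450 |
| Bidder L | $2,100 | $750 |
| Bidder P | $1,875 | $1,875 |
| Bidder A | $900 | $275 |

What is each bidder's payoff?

Payoffs: Bidder E $0, Bidder L $0, Bidder P $1,125, Bidder A $0.

Bids in descending order: Bidder P $1,875 > Bidder L $750 > Bidder E $450 > Bidder A $275.
Bidder P has the top bid and wins; the price is the second-highest bid, $750.
Bidder P's payoff = $1,875 − $750 = $1,125. All other bidders lose, so their payoff is 0.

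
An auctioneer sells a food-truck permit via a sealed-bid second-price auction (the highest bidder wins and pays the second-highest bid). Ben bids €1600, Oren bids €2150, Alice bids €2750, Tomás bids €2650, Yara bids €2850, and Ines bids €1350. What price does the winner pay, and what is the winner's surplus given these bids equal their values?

The winner pays €2750 for a surplus of €100.

Bids in descending order: Yara €2850; Alice €2750; Tomás €2650; Oren €2150; Ben €1600; Ines €1350.
Yara is the highest bidder, so Yara wins.
Under the second-price rule, the price is the second-highest bid: €2750.
Surplus = €2850 − €2750 = €100.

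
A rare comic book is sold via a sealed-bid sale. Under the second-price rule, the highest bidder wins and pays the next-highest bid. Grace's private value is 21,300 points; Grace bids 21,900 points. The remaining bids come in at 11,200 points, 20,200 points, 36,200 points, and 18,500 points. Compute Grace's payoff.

0 points

Highest competing bid: 36,200 points.
Grace's bid 21,900 points is not the highest, so Grace loses, pays nothing, and earns zero payoff.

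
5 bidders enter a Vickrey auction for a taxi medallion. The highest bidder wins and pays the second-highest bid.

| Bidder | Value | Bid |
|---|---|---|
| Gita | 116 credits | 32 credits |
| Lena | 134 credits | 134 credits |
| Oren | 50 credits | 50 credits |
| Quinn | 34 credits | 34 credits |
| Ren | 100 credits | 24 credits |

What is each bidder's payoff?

Gita 0 credits, Lena 84 credits, Oren 0 credits, Quinn 0 credits, Ren 0 credits.

Sorted high to low: Lena 134 credits, then Oren 50 credits, then Quinn 34 credits, then Gita 32 credits, then Ren 24 credits.
Lena has the top bid and wins; the price is the second-highest bid, 50 credits.
Lena's payoff = 134 credits − 50 credits = 84 credits. All other bidders lose, so their payoff is 0.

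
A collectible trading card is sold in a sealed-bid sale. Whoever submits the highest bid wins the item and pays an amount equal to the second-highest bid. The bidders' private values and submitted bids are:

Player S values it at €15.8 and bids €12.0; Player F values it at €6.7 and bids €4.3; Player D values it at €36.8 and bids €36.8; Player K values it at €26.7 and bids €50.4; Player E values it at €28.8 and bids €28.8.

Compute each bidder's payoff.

Player S €0.0, Player F €0.0, Player D €0.0, Player K -€10.1, Player E €0.0.

Ranking the bids: Player K €50.4 > Player D €36.8 > Player E €28.8 > Player S €12.0 > Player F €4.3.
Player K has the top bid and wins; the price is the second-highest bid, €36.8.
Player K's payoff = €26.7 − €36.8 = -€10.1. All other bidders lose, so their payoff is 0.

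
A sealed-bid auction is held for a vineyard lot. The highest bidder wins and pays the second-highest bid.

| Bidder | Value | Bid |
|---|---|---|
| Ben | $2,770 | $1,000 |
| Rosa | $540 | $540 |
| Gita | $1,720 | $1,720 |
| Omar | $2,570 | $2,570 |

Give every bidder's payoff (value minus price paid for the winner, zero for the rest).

Ranking the bids: Omar $2,570 > Gita $1,720 > Ben $1,000 > Rosa $540.
Omar has the top bid and wins; the price is the second-highest bid, $1,720.
Omar's payoff = $2,570 − $1,720 = $850. All other bidders lose, so their payoff is 0.

Ben $0, Rosa $0, Gita $0, Omar $850.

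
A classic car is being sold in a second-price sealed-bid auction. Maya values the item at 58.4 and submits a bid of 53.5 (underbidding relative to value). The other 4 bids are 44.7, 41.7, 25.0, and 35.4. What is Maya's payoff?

13.7

Highest competing bid: 44.7.
Maya's bid 53.5 is the highest overall, so Maya wins and pays the second-highest bid, 44.7.
Payoff = value − price = 58.4 − 44.7 = 13.7.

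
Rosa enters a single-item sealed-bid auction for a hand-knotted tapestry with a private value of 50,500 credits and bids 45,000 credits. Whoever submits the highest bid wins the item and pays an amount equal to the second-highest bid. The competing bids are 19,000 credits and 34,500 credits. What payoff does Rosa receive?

16,000 credits

Highest competing bid: 34,500 credits.
Rosa's bid 45,000 credits is the highest overall, so Rosa wins and pays the second-highest bid, 34,500 credits.
Payoff = value − price = 50,500 credits − 34,500 credits = 16,000 credits.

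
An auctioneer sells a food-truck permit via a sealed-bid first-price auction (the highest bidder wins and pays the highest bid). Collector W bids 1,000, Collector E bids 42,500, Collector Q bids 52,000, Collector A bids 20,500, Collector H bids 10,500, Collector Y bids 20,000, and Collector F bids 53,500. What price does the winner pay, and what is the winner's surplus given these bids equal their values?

Bids in descending order: Collector F 53,500 > Collector Q 52,000 > Collector E 42,500 > Collector A 20,500 > Collector Y 20,000 > Collector H 10,500 > Collector W 1,000.
Collector F is the highest bidder, so Collector F wins.
Under the first-price rule, the price is the highest bid: 53,500.
Surplus = 53,500 − 53,500 = 0.

Price 53,500; surplus 0.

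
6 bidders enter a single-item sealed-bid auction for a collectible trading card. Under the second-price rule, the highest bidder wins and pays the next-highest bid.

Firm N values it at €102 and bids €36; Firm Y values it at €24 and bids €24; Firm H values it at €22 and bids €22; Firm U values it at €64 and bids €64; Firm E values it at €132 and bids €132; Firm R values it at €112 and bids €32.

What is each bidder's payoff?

Payoffs: Firm N €0, Firm Y €0, Firm H €0, Firm U €0, Firm E €68, Firm R €0.

Bids in descending order: Firm E €132; Firm U €64; Firm N €36; Firm R €32; Firm Y €24; Firm H €22.
Firm E has the top bid and wins; the price is the second-highest bid, €64.
Firm E's payoff = €132 − €64 = €68. All other bidders lose, so their payoff is 0.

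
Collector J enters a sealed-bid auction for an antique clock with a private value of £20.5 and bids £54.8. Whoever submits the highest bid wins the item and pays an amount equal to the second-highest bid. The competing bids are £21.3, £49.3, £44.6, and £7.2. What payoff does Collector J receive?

Highest competing bid: £49.3.
Collector J's bid £54.8 is the highest overall, so Collector J wins and pays the second-highest bid, £49.3.
Payoff = value − price = £20.5 − £49.3 = -£28.8.
Overbidding won the item at a price above value — truthful bidding would have avoided this loss.

-£28.8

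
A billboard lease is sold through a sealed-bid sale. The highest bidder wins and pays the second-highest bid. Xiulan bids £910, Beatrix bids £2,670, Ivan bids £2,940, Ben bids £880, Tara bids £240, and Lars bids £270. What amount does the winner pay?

Sorted high to low: Ivan £2,940, then Beatrix £2,670, then Xiulan £910, then Ben £880, then Lars £270, then Tara £240.
Ivan has the highest bid, so Ivan wins.
The second-highest bid is £2,670, so that is what Ivan pays.

The winner pays £2,670.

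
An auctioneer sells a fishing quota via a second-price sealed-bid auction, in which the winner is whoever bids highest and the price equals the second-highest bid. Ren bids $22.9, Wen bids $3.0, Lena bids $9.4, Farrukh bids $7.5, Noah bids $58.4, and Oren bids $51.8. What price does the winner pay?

Bids in descending order: Noah $58.4 > Oren $51.8 > Ren $22.9 > Lena $9.4 > Farrukh $7.5 > Wen $3.0.
Noah is the highest bidder, so Noah wins.
Under the second-price rule, the price is the second-highest bid: $51.8.

Price paid: $51.8.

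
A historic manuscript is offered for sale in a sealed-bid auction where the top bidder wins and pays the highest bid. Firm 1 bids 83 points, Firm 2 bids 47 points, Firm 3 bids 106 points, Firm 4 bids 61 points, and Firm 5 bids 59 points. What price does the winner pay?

Sorted high to low: Firm 3 106 points; Firm 1 83 points; Firm 4 61 points; Firm 5 59 points; Firm 2 47 points.
Firm 3 is the highest bidder, so Firm 3 wins.
Under the first-price rule, the price is the highest bid: 106 points.

106 points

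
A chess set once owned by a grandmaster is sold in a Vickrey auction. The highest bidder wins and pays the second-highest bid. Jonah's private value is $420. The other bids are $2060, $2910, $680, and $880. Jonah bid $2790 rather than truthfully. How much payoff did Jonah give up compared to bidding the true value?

The highest competing bid is $2910.
Bidding truthfully at $420: the top bid is $2910 (a rival), so Jonah loses. Payoff = $0.
Bidding $2790: the top bid is $2910 (a rival), so Jonah loses. Payoff = $0.
Regret = truthful payoff − actual payoff = $0 − $0 = $0.

Regret: $0.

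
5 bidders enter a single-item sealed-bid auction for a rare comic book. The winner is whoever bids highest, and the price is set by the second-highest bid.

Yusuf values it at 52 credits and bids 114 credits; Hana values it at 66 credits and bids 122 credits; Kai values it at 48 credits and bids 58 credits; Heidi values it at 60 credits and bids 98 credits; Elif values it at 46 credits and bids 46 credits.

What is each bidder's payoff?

Yusuf 0 credits, Hana -48 credits, Kai 0 credits, Heidi 0 credits, Elif 0 credits.

Sorted high to low: Hana 122 credits; Yusuf 114 credits; Heidi 98 credits; Kai 58 credits; Elif 46 credits.
Hana has the top bid and wins; the price is the second-highest bid, 114 credits.
Hana's payoff = 66 credits − 114 credits = -48 credits. All other bidders lose, so their payoff is 0.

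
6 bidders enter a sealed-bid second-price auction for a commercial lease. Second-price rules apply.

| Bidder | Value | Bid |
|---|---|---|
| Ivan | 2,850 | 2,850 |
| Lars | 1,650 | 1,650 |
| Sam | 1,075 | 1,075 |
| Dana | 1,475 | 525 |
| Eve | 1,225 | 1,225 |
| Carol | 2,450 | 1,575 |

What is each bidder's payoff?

Ivan 1,200, Lars 0, Sam 0, Dana 0, Eve 0, Carol 0.

Bids in descending order: Ivan 2,850 > Lars 1,650 > Carol 1,575 > Eve 1,225 > Sam 1,075 > Dana 525.
Ivan has the top bid and wins; the price is the second-highest bid, 1,650.
Ivan's payoff = 2,850 − 1,650 = 1,200. All other bidders lose, so their payoff is 0.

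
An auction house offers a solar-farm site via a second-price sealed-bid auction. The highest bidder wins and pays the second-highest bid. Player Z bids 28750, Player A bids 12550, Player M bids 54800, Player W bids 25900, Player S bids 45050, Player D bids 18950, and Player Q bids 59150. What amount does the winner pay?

Ranking the bids: Player Q 59150 > Player M 54800 > Player S 45050 > Player Z 28750 > Player W 25900 > Player D 18950 > Player A 12550.
Player Q has the highest bid, so Player Q wins.
The second-highest bid is 54800, so that is what Player Q pays.

The winner pays 54800.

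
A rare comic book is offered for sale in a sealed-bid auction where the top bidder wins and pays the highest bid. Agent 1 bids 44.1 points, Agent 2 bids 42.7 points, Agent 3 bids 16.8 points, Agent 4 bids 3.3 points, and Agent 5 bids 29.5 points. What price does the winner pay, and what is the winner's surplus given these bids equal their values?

Price 44.1 points; surplus 0.0 points.

Ordered from highest: Agent 1 44.1 points, then Agent 2 42.7 points, then Agent 5 29.5 points, then Agent 3 16.8 points, then Agent 4 3.3 points.
Agent 1 is the highest bidder, so Agent 1 wins.
Under the first-price rule, the price is the highest bid: 44.1 points.
Surplus = 44.1 points − 44.1 points = 0.0 points.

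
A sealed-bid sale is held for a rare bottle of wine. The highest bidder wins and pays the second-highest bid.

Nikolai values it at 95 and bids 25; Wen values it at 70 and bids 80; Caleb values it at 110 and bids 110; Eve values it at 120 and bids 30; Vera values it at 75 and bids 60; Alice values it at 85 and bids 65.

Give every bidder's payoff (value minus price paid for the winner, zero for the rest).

Ranking the bids: Caleb 110 > Wen 80 > Alice 65 > Vera 60 > Eve 30 > Nikolai 25.
Caleb has the top bid and wins; the price is the second-highest bid, 80.
Caleb's payoff = 110 − 80 = 30. All other bidders lose, so their payoff is 0.

Nikolai 0, Wen 0, Caleb 30, Eve 0, Vera 0, Alice 0.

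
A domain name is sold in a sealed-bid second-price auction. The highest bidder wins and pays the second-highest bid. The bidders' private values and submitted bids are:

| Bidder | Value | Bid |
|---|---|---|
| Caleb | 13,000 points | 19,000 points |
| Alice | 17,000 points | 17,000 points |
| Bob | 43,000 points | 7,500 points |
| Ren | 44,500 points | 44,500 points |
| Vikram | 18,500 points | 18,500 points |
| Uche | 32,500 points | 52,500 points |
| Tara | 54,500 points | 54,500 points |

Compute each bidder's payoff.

Payoffs: Caleb 0 points, Alice 0 points, Bob 0 points, Ren 0 points, Vikram 0 points, Uche 0 points, Tara 2,000 points.

Bids in descending order: Tara 54,500 points, then Uche 52,500 points, then Ren 44,500 points, then Caleb 19,000 points, then Vikram 18,500 points, then Alice 17,000 points, then Bob 7,500 points.
Tara has the top bid and wins; the price is the second-highest bid, 52,500 points.
Tara's payoff = 54,500 points − 52,500 points = 2,000 points. All other bidders lose, so their payoff is 0.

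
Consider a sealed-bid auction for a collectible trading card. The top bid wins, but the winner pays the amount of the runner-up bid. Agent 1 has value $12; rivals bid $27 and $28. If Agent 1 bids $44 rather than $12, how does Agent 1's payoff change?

Payoff change: -$16.

The highest competing bid is $28.
Bidding truthfully at $12: the top bid is $28 (a rival), so Agent 1 loses. Payoff = $0.
Bidding $44: Agent 1 has the top bid, wins, and pays the second-highest bid $28. Payoff = $12 − $28 = -$16.
Change = -$16 − $0 = -$16.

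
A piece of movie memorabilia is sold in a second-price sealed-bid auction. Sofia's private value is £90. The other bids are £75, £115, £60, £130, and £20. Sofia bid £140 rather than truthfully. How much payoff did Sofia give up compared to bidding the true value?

The highest competing bid is £130.
Bidding truthfully at £90: the top bid is £130 (a rival), so Sofia loses. Payoff = £0.
Bidding £140: Sofia has the top bid, wins, and pays the second-highest bid £130. Payoff = £90 − £130 = -£40.
Regret = truthful payoff − actual payoff = £0 − -£40 = £40.

Payoff forgone: £40.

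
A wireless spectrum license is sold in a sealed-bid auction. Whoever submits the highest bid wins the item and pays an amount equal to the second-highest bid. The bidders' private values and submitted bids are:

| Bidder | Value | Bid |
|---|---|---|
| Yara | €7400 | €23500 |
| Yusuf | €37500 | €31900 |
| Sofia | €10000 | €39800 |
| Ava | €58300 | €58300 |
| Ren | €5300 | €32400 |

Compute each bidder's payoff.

Sorted high to low: Ava €58300, then Sofia €39800, then Ren €32400, then Yusuf €31900, then Yara €23500.
Ava has the top bid and wins; the price is the second-highest bid, €39800.
Ava's payoff = €58300 − €39800 = €18500. All other bidders lose, so their payoff is 0.

Payoffs: Yara €0, Yusuf €0, Sofia €0, Ava €18500, Ren €0.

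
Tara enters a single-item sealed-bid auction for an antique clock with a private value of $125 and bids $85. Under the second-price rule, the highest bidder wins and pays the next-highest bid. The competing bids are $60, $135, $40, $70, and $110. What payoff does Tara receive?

Payoff = $0.

Highest competing bid: $135.
Tara's bid $85 is not the highest, so Tara loses, pays nothing, and earns zero payoff.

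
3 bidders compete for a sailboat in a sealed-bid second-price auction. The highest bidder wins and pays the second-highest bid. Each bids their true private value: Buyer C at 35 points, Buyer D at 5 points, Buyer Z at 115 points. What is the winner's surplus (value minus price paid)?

80 points

Ranking the bids: Buyer Z 115 points > Buyer C 35 points > Buyer D 5 points.
Buyer Z wins with the top bid and pays the second-highest, 35 points.
Surplus = 115 points − 35 points = 80 points.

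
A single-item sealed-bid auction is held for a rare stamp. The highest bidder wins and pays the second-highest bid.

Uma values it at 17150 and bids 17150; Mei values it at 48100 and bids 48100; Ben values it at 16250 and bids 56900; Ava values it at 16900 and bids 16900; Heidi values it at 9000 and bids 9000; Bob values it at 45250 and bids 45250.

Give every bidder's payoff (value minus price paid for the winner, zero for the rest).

Ordered from highest: Ben 56900, then Mei 48100, then Bob 45250, then Uma 17150, then Ava 16900, then Heidi 9000.
Ben has the top bid and wins; the price is the second-highest bid, 48100.
Ben's payoff = 16250 − 48100 = -31850. All other bidders lose, so their payoff is 0.

Payoffs: Uma 0, Mei 0, Ben -31850, Ava 0, Heidi 0, Bob 0.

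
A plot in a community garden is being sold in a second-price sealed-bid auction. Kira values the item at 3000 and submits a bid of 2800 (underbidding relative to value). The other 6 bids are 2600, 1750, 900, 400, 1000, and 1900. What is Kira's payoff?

Payoff = 400.

Highest competing bid: 2600.
Kira's bid 2800 is the highest overall, so Kira wins and pays the second-highest bid, 2600.
Payoff = value − price = 3000 − 2600 = 400.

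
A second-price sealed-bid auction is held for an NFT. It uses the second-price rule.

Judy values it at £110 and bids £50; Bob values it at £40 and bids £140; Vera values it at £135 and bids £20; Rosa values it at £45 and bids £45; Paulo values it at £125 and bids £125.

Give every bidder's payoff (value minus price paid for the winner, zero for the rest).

Payoffs: Judy £0, Bob -£85, Vera £0, Rosa £0, Paulo £0.

Ranking the bids: Bob £140 > Paulo £125 > Judy £50 > Rosa £45 > Vera £20.
Bob has the top bid and wins; the price is the second-highest bid, £125.
Bob's payoff = £40 − £125 = -£85. All other bidders lose, so their payoff is 0.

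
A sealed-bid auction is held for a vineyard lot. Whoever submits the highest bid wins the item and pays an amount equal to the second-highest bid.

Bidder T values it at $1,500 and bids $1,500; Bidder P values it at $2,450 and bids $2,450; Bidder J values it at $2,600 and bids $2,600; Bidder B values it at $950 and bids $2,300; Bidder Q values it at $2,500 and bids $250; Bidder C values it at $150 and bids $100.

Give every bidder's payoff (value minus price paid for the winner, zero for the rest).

Ranking the bids: Bidder J $2,600 > Bidder P $2,450 > Bidder B $2,300 > Bidder T $1,500 > Bidder Q $250 > Bidder C $100.
Bidder J has the top bid and wins; the price is the second-highest bid, $2,450.
Bidder J's payoff = $2,600 − $2,450 = $150. All other bidders lose, so their payoff is 0.

Bidder T $0, Bidder P $0, Bidder J $150, Bidder B $0, Bidder Q $0, Bidder C $0.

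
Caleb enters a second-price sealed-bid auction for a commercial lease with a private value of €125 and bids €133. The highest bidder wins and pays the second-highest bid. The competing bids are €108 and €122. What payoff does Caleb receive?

Highest competing bid: €122.
Caleb's bid €133 is the highest overall, so Caleb wins and pays the second-highest bid, €122.
Payoff = value − price = €125 − €122 = €3.

Caleb's payoff: €3.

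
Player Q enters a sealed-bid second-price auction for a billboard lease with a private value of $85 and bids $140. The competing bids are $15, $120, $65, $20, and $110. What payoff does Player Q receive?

Highest competing bid: $120.
Player Q's bid $140 is the highest overall, so Player Q wins and pays the second-highest bid, $120.
Payoff = value − price = $85 − $120 = -$35.

Player Q's payoff: -$35.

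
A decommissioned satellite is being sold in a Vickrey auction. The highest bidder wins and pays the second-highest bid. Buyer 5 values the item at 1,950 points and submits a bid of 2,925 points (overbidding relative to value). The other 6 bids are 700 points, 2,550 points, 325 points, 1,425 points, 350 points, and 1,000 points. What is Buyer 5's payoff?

The bidder's payoff: -600 points.

Highest competing bid: 2,550 points.
Buyer 5's bid 2,925 points is the highest overall, so Buyer 5 wins and pays the second-highest bid, 2,550 points.
Payoff = value − price = 1,950 points − 2,550 points = -600 points.
Overbidding won the item at a price above value — truthful bidding would have avoided this loss.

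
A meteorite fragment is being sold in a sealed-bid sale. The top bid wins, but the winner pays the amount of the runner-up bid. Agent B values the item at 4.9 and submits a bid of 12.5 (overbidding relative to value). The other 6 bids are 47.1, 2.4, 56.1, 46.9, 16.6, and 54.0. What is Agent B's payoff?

Payoff = 0.0.

Highest competing bid: 56.1.
Agent B's bid 12.5 is not the highest, so Agent B loses, pays nothing, and earns zero payoff.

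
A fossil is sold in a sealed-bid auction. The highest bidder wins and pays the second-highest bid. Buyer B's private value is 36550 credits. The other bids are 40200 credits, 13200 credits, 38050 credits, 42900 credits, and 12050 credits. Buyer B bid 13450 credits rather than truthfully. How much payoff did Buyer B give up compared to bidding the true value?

Regret: 0 credits.

The highest competing bid is 42900 credits.
Bidding truthfully at 36550 credits: the top bid is 42900 credits (a rival), so Buyer B loses. Payoff = 0 credits.
Bidding 13450 credits: the top bid is 42900 credits (a rival), so Buyer B loses. Payoff = 0 credits.
Regret = truthful payoff − actual payoff = 0 credits − 0 credits = 0 credits.
The bid only affects whether you win, not the price — here both bids land on the same side of the top rival bid, so the deviation is payoff-neutral.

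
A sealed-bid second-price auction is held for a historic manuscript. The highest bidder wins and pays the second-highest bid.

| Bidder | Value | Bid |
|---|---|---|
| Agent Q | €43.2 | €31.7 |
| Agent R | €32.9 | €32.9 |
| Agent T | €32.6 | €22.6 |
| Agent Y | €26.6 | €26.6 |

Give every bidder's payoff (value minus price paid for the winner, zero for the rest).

Agent Q €0.0, Agent R €1.2, Agent T €0.0, Agent Y €0.0.

Ordered from highest: Agent R €32.9; Agent Q €31.7; Agent Y €26.6; Agent T €22.6.
Agent R has the top bid and wins; the price is the second-highest bid, €31.7.
Agent R's payoff = €32.9 − €31.7 = €1.2. All other bidders lose, so their payoff is 0.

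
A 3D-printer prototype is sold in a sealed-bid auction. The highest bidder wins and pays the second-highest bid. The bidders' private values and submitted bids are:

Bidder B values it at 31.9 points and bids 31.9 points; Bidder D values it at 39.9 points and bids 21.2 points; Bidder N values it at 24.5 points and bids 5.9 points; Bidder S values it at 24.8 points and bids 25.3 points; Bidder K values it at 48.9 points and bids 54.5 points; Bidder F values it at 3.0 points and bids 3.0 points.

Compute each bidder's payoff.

Ranking the bids: Bidder K 54.5 points; Bidder B 31.9 points; Bidder S 25.3 points; Bidder D 21.2 points; Bidder N 5.9 points; Bidder F 3.0 points.
Bidder K has the top bid and wins; the price is the second-highest bid, 31.9 points.
Bidder K's payoff = 48.9 points − 31.9 points = 17.0 points. All other bidders lose, so their payoff is 0.

Payoffs: Bidder B 0.0 points, Bidder D 0.0 points, Bidder N 0.0 points, Bidder S 0.0 points, Bidder K 17.0 points, Bidder F 0.0 points.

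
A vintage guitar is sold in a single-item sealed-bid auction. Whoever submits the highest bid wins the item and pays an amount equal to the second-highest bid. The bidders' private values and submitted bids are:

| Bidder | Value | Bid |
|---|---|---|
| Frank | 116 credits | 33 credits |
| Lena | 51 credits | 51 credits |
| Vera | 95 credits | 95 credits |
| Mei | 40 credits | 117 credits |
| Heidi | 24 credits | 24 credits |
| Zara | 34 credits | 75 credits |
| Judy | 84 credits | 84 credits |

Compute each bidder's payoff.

Bids in descending order: Mei 117 credits; Vera 95 credits; Judy 84 credits; Zara 75 credits; Lena 51 credits; Frank 33 credits; Heidi 24 credits.
Mei has the top bid and wins; the price is the second-highest bid, 95 credits.
Mei's payoff = 40 credits − 95 credits = -55 credits. All other bidders lose, so their payoff is 0.

Frank 0 credits, Lena 0 credits, Vera 0 credits, Mei -55 credits, Heidi 0 credits, Zara 0 credits, Judy 0 credits.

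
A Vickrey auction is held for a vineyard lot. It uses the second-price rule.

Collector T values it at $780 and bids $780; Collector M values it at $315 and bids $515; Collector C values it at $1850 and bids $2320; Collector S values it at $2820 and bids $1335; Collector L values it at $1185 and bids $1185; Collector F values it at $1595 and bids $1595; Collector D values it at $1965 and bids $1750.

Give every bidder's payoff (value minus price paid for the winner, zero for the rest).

Collector T $0, Collector M $0, Collector C $100, Collector S $0, Collector L $0, Collector F $0, Collector D $0.

Bids in descending order: Collector C $2320, then Collector D $1750, then Collector F $1595, then Collector S $1335, then Collector L $1185, then Collector T $780, then Collector M $515.
Collector C has the top bid and wins; the price is the second-highest bid, $1750.
Collector C's payoff = $1850 − $1750 = $100. All other bidders lose, so their payoff is 0.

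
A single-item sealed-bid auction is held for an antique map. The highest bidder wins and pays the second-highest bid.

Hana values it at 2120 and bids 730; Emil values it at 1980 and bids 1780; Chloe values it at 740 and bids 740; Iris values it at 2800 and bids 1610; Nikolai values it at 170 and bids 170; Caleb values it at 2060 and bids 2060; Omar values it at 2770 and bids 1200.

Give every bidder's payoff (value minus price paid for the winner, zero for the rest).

Payoffs: Hana 0, Emil 0, Chloe 0, Iris 0, Nikolai 0, Caleb 280, Omar 0.

Ranking the bids: Caleb 2060 > Emil 1780 > Iris 1610 > Omar 1200 > Chloe 740 > Hana 730 > Nikolai 170.
Caleb has the top bid and wins; the price is the second-highest bid, 1780.
Caleb's payoff = 2060 − 1780 = 280. All other bidders lose, so their payoff is 0.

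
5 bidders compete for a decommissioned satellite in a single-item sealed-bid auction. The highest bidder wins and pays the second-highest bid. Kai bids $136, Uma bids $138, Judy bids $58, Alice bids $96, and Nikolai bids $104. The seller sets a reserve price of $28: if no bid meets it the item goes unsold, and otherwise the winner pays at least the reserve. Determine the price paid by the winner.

Ranking the bids: Uma $138; Kai $136; Nikolai $104; Alice $96; Judy $58.
Uma has the highest bid, so Uma wins.
The second-highest bid is $136, which exceeds the reserve, so that sets the price.

$136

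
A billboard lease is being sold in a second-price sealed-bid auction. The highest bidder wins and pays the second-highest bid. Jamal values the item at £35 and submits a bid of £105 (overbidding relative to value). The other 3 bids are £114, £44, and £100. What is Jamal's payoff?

Highest competing bid: £114.
Jamal's bid £105 is not the highest, so Jamal loses, pays nothing, and earns zero payoff.

£0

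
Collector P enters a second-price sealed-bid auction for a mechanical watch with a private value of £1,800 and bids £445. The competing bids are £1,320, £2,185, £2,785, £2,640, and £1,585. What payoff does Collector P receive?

Payoff = £0.

Highest competing bid: £2,785.
Collector P's bid £445 is not the highest, so Collector P loses, pays nothing, and earns zero payoff.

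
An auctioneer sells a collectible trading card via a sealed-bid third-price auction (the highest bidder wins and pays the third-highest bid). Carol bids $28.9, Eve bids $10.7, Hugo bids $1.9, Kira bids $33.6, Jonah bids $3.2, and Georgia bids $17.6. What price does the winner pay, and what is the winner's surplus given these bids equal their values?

The winner pays $17.6 for a surplus of $16.0.

Sorted high to low: Kira $33.6 > Carol $28.9 > Georgia $17.6 > Eve $10.7 > Jonah $3.2 > Hugo $1.9.
Kira is the highest bidder, so Kira wins.
Under the third-price rule, the price is the third-highest bid: $17.6.
Surplus = $33.6 − $17.6 = $16.0.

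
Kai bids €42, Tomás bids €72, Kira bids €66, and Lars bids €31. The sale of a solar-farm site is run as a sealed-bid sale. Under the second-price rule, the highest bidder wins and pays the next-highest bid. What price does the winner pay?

Ordered from highest: Tomás €72; Kira €66; Kai €42; Lars €31.
Tomás has the highest bid, so Tomás wins.
The second-highest bid is €66, so that is what Tomás pays.

Price paid: €66.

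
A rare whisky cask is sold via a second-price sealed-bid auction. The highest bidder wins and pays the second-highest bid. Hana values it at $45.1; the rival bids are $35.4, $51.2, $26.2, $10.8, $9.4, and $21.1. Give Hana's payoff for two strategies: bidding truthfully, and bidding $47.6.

Truthful: $0.0; alternative: $0.0.

The highest competing bid is $51.2.
Bidding truthfully at $45.1: the top bid is $51.2 (a rival), so Hana loses. Payoff = $0.0.
Bidding $47.6: the top bid is $51.2 (a rival), so Hana loses. Payoff = $0.0.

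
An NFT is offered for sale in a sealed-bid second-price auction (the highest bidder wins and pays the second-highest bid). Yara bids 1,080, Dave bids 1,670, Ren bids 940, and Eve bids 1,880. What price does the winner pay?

The winner pays 1,670.

Ranking the bids: Eve 1,880; Dave 1,670; Yara 1,080; Ren 940.
Eve is the highest bidder, so Eve wins.
Under the second-price rule, the price is the second-highest bid: 1,670.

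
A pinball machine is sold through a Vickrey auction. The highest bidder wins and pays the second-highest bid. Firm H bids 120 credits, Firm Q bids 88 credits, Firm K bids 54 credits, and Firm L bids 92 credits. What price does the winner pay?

Price paid: 92 credits.

Sorted high to low: Firm H 120 credits; Firm L 92 credits; Firm Q 88 credits; Firm K 54 credits.
Firm H has the highest bid, so Firm H wins.
The second-highest bid is 92 credits, so that is what Firm H pays.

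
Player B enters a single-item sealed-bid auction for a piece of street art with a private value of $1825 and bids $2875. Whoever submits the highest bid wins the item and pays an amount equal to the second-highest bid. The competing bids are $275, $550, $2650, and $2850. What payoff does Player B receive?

-$1025

Highest competing bid: $2850.
Player B's bid $2875 is the highest overall, so Player B wins and pays the second-highest bid, $2850.
Payoff = value − price = $1825 − $2850 = -$1025.
Overbidding won the item at a price above value — truthful bidding would have avoided this loss.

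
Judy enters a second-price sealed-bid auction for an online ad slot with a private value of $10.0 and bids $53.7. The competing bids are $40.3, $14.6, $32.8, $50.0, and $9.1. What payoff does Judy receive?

Highest competing bid: $50.0.
Judy's bid $53.7 is the highest overall, so Judy wins and pays the second-highest bid, $50.0.
Payoff = value − price = $10.0 − $50.0 = -$40.0.
Overbidding won the item at a price above value — truthful bidding would have avoided this loss.

-$40.0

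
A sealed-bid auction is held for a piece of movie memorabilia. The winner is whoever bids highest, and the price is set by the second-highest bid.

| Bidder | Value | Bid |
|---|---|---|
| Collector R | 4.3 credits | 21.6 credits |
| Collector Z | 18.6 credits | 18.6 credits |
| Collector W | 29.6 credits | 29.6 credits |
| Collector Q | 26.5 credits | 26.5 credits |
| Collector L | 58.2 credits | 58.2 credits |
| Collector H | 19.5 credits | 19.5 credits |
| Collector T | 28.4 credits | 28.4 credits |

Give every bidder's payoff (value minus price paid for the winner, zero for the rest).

Ordered from highest: Collector L 58.2 credits, then Collector W 29.6 credits, then Collector T 28.4 credits, then Collector Q 26.5 credits, then Collector R 21.6 credits, then Collector H 19.5 credits, then Collector Z 18.6 credits.
Collector L has the top bid and wins; the price is the second-highest bid, 29.6 credits.
Collector L's payoff = 58.2 credits − 29.6 credits = 28.6 credits. All other bidders lose, so their payoff is 0.

Collector R 0.0 credits, Collector Z 0.0 credits, Collector W 0.0 credits, Collector Q 0.0 credits, Collector L 28.6 credits, Collector H 0.0 credits, Collector T 0.0 credits.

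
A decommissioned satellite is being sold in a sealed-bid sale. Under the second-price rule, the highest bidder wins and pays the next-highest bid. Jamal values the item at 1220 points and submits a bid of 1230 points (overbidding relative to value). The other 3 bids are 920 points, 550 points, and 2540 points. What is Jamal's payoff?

Highest competing bid: 2540 points.
Jamal's bid 1230 points is not the highest, so Jamal loses, pays nothing, and earns zero payoff.

0 points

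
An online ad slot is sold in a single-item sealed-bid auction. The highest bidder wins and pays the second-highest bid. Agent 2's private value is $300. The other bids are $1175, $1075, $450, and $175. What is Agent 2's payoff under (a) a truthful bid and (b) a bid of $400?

The highest competing bid is $1175.
Bidding truthfully at $300: the top bid is $1175 (a rival), so Agent 2 loses. Payoff = $0.
Bidding $400: the top bid is $1175 (a rival), so Agent 2 loses. Payoff = $0.
The bid only affects whether you win, not the price — here both bids land on the same side of the top rival bid, so the deviation is payoff-neutral.

(a) $0  (b) $0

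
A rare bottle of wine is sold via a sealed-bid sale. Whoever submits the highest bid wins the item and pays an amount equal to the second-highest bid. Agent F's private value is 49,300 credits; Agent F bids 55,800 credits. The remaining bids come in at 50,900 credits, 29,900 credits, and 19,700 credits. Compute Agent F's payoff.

-1,600 credits

Highest competing bid: 50,900 credits.
Agent F's bid 55,800 credits is the highest overall, so Agent F wins and pays the second-highest bid, 50,900 credits.
Payoff = value − price = 49,300 credits − 50,900 credits = -1,600 credits.
Overbidding won the item at a price above value — truthful bidding would have avoided this loss.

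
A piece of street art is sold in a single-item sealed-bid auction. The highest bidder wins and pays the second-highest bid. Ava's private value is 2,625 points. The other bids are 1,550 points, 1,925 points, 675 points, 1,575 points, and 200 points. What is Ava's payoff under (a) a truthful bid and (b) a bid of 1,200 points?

The highest competing bid is 1,925 points.
Bidding truthfully at 2,625 points: Ava has the top bid, wins, and pays the second-highest bid 1,925 points. Payoff = 2,625 points − 1,925 points = 700 points.
Bidding 1,200 points: the top bid is 1,925 points (a rival), so Ava loses. Payoff = 0 points.
This is the dominant-strategy logic: truthful bidding weakly beats any alternative.

(a) 700 points  (b) 0 points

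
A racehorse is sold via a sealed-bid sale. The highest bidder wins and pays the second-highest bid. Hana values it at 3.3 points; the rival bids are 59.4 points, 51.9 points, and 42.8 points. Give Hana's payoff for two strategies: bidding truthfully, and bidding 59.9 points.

The highest competing bid is 59.4 points.
Bidding truthfully at 3.3 points: the top bid is 59.4 points (a rival), so Hana loses. Payoff = 0.0 points.
Bidding 59.9 points: Hana has the top bid, wins, and pays the second-highest bid 59.4 points. Payoff = 3.3 points − 59.4 points = -56.1 points.

Truthful: 0.0 points; alternative: -56.1 points.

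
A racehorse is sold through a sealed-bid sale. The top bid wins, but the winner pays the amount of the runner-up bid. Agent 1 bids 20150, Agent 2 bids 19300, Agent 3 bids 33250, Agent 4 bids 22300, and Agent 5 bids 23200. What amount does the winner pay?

The winner pays 23200.

Sorted high to low: Agent 3 33250, then Agent 5 23200, then Agent 4 22300, then Agent 1 20150, then Agent 2 19300.
Agent 3 has the highest bid, so Agent 3 wins.
The second-highest bid is 23200, so that is what Agent 3 pays.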